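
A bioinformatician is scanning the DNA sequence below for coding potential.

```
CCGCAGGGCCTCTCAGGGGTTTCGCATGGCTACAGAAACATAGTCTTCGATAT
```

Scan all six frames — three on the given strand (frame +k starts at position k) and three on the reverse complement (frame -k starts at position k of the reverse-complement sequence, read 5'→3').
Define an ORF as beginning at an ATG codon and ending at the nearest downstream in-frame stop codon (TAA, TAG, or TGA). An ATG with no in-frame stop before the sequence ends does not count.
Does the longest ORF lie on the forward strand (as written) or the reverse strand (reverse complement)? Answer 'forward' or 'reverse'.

Reverse complement (5'→3'): ATATCGAAGACTATGTTTCTGTAGCCATGCGAAACCCCTGAGAGGCCCTGCGG
Frame +1: CCG CAG GGC CTC TCA GGG GTT TCG CAT GGC TAC AGA AAC ATA GTC TTC GAT — no ATG→stop ORF.
Frame +2: CGC AGG GCC TCT CAG GGG TTT CGC ATG GCT ACA GAA ACA TAG TCT TCG ATA — ATG at 26, stop TAG at 41 → 18 nt.
Frame +3: GCA GGG CCT CTC AGG GGT TTC GCA TGG CTA CAG AAA CAT AGT CTT CGA TAT — no ATG→stop ORF.
Frame -1: ATA TCG AAG ACT ATG TTT CTG TAG CCA TGC GAA ACC CCT GAG AGG CCC TGC — ATG at 13, stop TAG at 22 → 12 nt.
Frame -2: TAT CGA AGA CTA TGT TTC TGT AGC CAT GCG AAA CCC CTG AGA GGC CCT GCG — no ATG→stop ORF.
Frame -3: ATC GAA GAC TAT GTT TCT GTA GCC ATG CGA AAC CCC TGA GAG GCC CTG CGG — ATG at 27, stop TGA at 39 → 15 nt.
Forward-strand max 18 nt; reverse-strand max 15 nt. The forward strand has the longer ORF.

forward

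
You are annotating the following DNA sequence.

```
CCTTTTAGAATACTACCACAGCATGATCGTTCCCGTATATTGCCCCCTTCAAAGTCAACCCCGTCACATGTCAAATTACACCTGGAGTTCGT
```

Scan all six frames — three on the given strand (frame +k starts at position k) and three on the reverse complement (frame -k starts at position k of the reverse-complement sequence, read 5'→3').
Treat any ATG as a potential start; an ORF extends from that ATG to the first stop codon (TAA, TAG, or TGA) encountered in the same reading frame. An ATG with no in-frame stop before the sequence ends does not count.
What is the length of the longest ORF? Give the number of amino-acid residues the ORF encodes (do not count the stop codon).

3

Reverse complement (5'→3'): ACGAACTCCAGGTGTAATTTGACATGTGACGGGGTTGACTTTGAAGGGGGCAATATACGGGAACGATCATGCTGTGGTAGTATTCTAAAAGG
Frame +1: CCT TTT AGA ATA CTA CCA CAG CAT GAT CGT TCC CGT ATA TTG CCC CCT TCA AAG TCA ACC CCG TCA CAT GTC AAA TTA CAC CTG GAG TTC — no ATG→stop ORF.
Frame +2: CTT TTA GAA TAC TAC CAC AGC ATG ATC GTT CCC GTA TAT TGC CCC CTT CAA AGT CAA CCC CGT CAC ATG TCA AAT TAC ACC TGG AGT TCG — no ATG→stop ORF.
Frame +3: TTT TAG AAT ACT ACC ACA GCA TGA TCG TTC CCG TAT ATT GCC CCC TTC AAA GTC AAC CCC GTC ACA TGT CAA ATT ACA CCT GGA GTT CGT — no ATG→stop ORF.
Frame -1: ACG AAC TCC AGG TGT AAT TTG ACA TGT GAC GGG GTT GAC TTT GAA GGG GGC AAT ATA CGG GAA CGA TCA TGC TGT GGT AGT ATT CTA AAA — no ATG→stop ORF.
Frame -2: CGA ACT CCA GGT GTA ATT TGA CAT GTG ACG GGG TTG ACT TTG AAG GGG GCA ATA TAC GGG AAC GAT CAT GCT GTG GTA GTA TTC TAA AAG — no ATG→stop ORF.
Frame -3: GAA CTC CAG GTG TAA TTT GAC ATG TGA CGG GGT TGA CTT TGA AGG GGG CAA TAT ACG GGA ACG ATC ATG CTG TGG TAG TAT TCT AAA AGG — ATG at 24, stop TGA at 27 → 6 nt; ATG at 69, stop TAG at 78 → 12 nt.
Longest: frame -3, positions 69–80, 12 nt = 4 codons = 3 aa. → 3 amino acids.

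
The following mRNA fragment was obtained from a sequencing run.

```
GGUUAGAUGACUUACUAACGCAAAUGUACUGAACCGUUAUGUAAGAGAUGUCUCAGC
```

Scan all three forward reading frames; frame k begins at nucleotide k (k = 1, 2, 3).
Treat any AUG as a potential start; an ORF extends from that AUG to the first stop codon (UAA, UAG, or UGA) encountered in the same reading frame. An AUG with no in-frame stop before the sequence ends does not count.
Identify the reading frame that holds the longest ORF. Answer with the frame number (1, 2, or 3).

1

Frame 1: GGU UAG AUG ACU UAC UAA CGC AAA UGU ACU GAA CCG UUA UGU AAG AGA UGU CUC AGC — AUG at 7, stop UAA at 16 → 12 nt.
Frame 2: GUU AGA UGA CUU ACU AAC GCA AAU GUA CUG AAC CGU UAU GUA AGA GAU GUC UCA — no AUG→stop ORF.
Frame 3: UUA GAU GAC UUA CUA ACG CAA AUG UAC UGA ACC GUU AUG UAA GAG AUG UCU CAG — AUG at 24, stop UGA at 30 → 9 nt; AUG at 39, stop UAA at 42 → 6 nt.
Longest ORF is 12 nt in frame 1 (positions 7–18).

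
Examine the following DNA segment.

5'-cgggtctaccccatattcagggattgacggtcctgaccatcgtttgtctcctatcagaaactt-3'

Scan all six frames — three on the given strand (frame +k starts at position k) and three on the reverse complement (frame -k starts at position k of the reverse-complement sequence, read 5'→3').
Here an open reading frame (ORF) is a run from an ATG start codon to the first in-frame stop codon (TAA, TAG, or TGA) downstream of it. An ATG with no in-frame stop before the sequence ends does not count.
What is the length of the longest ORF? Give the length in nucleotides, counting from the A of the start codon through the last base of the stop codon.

24

Reverse complement (5'→3'): AAGTTTCTGATAGGAGACAAACGATGGTCAGGACCGTCAATCCCTGAATATGGGGTAGACCCG
Frame +1: CGG GTC TAC CCC ATA TTC AGG GAT TGA CGG TCC TGA CCA TCG TTT GTC TCC TAT CAG AAA CTT — no ATG→stop ORF.
Frame +2: GGG TCT ACC CCA TAT TCA GGG ATT GAC GGT CCT GAC CAT CGT TTG TCT CCT ATC AGA AAC — no ATG→stop ORF.
Frame +3: GGT CTA CCC CAT ATT CAG GGA TTG ACG GTC CTG ACC ATC GTT TGT CTC CTA TCA GAA ACT — no ATG→stop ORF.
Frame -1: AAG TTT CTG ATA GGA GAC AAA CGA TGG TCA GGA CCG TCA ATC CCT GAA TAT GGG GTA GAC CCG — no ATG→stop ORF.
Frame -2: AGT TTC TGA TAG GAG ACA AAC GAT GGT CAG GAC CGT CAA TCC CTG AAT ATG GGG TAG ACC — ATG at 50, stop TAG at 56 → 9 nt.
Frame -3: GTT TCT GAT AGG AGA CAA ACG ATG GTC AGG ACC GTC AAT CCC TGA ATA TGG GGT AGA CCC — ATG at 24, stop TGA at 45 → 24 nt.
Longest: frame -3, positions 24–47, 24 nt = 8 codons = 7 aa. → 24 nucleotides.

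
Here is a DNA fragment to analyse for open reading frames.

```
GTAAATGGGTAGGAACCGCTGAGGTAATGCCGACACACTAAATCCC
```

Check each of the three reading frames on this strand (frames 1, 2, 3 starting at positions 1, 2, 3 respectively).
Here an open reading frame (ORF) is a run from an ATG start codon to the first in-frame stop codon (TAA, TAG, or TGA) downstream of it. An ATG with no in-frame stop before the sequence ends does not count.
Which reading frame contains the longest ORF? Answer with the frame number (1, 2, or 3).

2

Frame 1: GTA AAT GGG TAG GAA CCG CTG AGG TAA TGC CGA CAC ACT AAA TCC — no ATG→stop ORF.
Frame 2: TAA ATG GGT AGG AAC CGC TGA GGT AAT GCC GAC ACA CTA AAT CCC — ATG at 5, stop TGA at 20 → 18 nt.
Frame 3: AAA TGG GTA GGA ACC GCT GAG GTA ATG CCG ACA CAC TAA ATC — ATG at 27, stop TAA at 39 → 15 nt.
Longest ORF is 18 nt in frame 2 (positions 5–22).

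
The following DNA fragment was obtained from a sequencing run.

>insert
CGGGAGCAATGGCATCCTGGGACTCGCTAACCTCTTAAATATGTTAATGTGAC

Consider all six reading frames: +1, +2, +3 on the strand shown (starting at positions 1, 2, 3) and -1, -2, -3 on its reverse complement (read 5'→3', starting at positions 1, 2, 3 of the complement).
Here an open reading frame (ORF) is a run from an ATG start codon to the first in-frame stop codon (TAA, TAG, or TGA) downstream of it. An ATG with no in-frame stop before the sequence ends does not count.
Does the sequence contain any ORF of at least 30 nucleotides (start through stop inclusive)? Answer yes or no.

Reverse complement (5'→3'): GTCACATTAACATATTTAAGAGGTTAGCGAGTCCCAGGATGCCATTGCTCCCG
Frame +1: CGG GAG CAA TGG CAT CCT GGG ACT CGC TAA CCT CTT AAA TAT GTT AAT GTG — no ATG→stop ORF.
Frame +2: GGG AGC AAT GGC ATC CTG GGA CTC GCT AAC CTC TTA AAT ATG TTA ATG TGA — ATG at 41, stop TGA at 50 → 12 nt; ATG at 47, stop TGA at 50 → 6 nt.
Frame +3: GGA GCA ATG GCA TCC TGG GAC TCG CTA ACC TCT TAA ATA TGT TAA TGT GAC — ATG at 9, stop TAA at 36 → 30 nt.
Frame -1: GTC ACA TTA ACA TAT TTA AGA GGT TAG CGA GTC CCA GGA TGC CAT TGC TCC — no ATG→stop ORF.
Frame -2: TCA CAT TAA CAT ATT TAA GAG GTT AGC GAG TCC CAG GAT GCC ATT GCT CCC — no ATG→stop ORF.
Frame -3: CAC ATT AAC ATA TTT AAG AGG TTA GCG AGT CCC AGG ATG CCA TTG CTC CCG — no ATG→stop ORF.
Frame +3 has an ORF of 30 nucleotides (positions 9–38) ≥ 30, so yes.

yes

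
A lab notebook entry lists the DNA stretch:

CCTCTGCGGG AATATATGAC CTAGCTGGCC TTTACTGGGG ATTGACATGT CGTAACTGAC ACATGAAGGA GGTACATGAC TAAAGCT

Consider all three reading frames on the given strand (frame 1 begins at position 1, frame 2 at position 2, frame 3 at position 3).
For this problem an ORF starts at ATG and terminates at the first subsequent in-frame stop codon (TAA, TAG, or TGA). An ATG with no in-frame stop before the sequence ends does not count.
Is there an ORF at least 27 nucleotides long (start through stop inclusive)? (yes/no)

Frame 1: CCT CTG CGG GAA TAT ATG ACC TAG CTG GCC TTT ACT GGG GAT TGA CAT GTC GTA ACT GAC ACA TGA AGG AGG TAC ATG ACT AAA GCT — ATG at 16, stop TAG at 22 → 9 nt.
Frame 2: CTC TGC GGG AAT ATA TGA CCT AGC TGG CCT TTA CTG GGG ATT GAC ATG TCG TAA CTG ACA CAT GAA GGA GGT ACA TGA CTA AAG — ATG at 47, stop TAA at 53 → 9 nt.
Frame 3: TCT GCG GGA ATA TAT GAC CTA GCT GGC CTT TAC TGG GGA TTG ACA TGT CGT AAC TGA CAC ATG AAG GAG GTA CAT GAC TAA AGC — ATG at 63, stop TAA at 81 → 21 nt.
Largest ORF found is 21 nucleotides < 27, so no.

no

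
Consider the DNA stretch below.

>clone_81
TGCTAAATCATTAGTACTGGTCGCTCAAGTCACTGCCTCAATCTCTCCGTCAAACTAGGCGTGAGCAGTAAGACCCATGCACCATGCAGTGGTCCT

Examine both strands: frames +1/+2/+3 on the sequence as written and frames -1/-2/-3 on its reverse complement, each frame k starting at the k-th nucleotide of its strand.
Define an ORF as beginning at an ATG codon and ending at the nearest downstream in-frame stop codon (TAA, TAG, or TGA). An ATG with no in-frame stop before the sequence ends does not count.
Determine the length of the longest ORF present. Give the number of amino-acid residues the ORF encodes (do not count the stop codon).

Reverse complement (5'→3'): AGGACCACTGCATGGTGCATGGGTCTTACTGCTCACGCCTAGTTTGACGGAGAGATTGAGGCAGTGACTTGAGCGACCAGTACTAATGATTTAGCA
Frame +1: TGC TAA ATC ATT AGT ACT GGT CGC TCA AGT CAC TGC CTC AAT CTC TCC GTC AAA CTA GGC GTG AGC AGT AAG ACC CAT GCA CCA TGC AGT GGT CCT — no ATG→stop ORF.
Frame +2: GCT AAA TCA TTA GTA CTG GTC GCT CAA GTC ACT GCC TCA ATC TCT CCG TCA AAC TAG GCG TGA GCA GTA AGA CCC ATG CAC CAT GCA GTG GTC — no ATG→stop ORF.
Frame +3: CTA AAT CAT TAG TAC TGG TCG CTC AAG TCA CTG CCT CAA TCT CTC CGT CAA ACT AGG CGT GAG CAG TAA GAC CCA TGC ACC ATG CAG TGG TCC — no ATG→stop ORF.
Frame -1: AGG ACC ACT GCA TGG TGC ATG GGT CTT ACT GCT CAC GCC TAG TTT GAC GGA GAG ATT GAG GCA GTG ACT TGA GCG ACC AGT ACT AAT GAT TTA GCA — ATG at 19, stop TAG at 40 → 24 nt.
Frame -2: GGA CCA CTG CAT GGT GCA TGG GTC TTA CTG CTC ACG CCT AGT TTG ACG GAG AGA TTG AGG CAG TGA CTT GAG CGA CCA GTA CTA ATG ATT TAG — ATG at 86, stop TAG at 92 → 9 nt.
Frame -3: GAC CAC TGC ATG GTG CAT GGG TCT TAC TGC TCA CGC CTA GTT TGA CGG AGA GAT TGA GGC AGT GAC TTG AGC GAC CAG TAC TAA TGA TTT AGC — ATG at 12, stop TGA at 45 → 36 nt.
Longest: frame -3, positions 12–47, 36 nt = 12 codons = 11 aa. → 11 amino acids.

11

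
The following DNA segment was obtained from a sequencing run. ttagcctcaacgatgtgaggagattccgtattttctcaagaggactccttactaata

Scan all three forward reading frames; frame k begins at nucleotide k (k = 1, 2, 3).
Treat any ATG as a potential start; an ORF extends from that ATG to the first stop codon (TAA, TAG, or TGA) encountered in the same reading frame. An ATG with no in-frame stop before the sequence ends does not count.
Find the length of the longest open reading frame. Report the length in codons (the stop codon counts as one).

2

Frame 1: TTA GCC TCA ACG ATG TGA GGA GAT TCC GTA TTT TCT CAA GAG GAC TCC TTA CTA ATA — ATG at 13, stop TGA at 16 → 6 nt.
Frame 2: TAG CCT CAA CGA TGT GAG GAG ATT CCG TAT TTT CTC AAG AGG ACT CCT TAC TAA — no ATG→stop ORF.
Frame 3: AGC CTC AAC GAT GTG AGG AGA TTC CGT ATT TTC TCA AGA GGA CTC CTT ACT AAT — no ATG→stop ORF.
Longest: frame 1, positions 13–18, 6 nt = 2 codons = 1 aa. → 2 codons.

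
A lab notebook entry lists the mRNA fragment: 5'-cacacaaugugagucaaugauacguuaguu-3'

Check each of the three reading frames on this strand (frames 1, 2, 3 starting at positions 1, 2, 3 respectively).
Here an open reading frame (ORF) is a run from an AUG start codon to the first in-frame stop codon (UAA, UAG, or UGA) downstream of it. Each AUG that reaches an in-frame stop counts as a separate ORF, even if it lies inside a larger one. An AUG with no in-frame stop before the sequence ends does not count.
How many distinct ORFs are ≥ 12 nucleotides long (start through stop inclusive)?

1

Frame 1: CAC ACA AUG UGA GUC AAU GAU ACG UUA GUU — AUG at 7, stop UGA at 10 → 6 nt.
Frame 2: ACA CAA UGU GAG UCA AUG AUA CGU UAG — AUG at 17, stop UAG at 26 → 12 nt.
Frame 3: CAC AAU GUG AGU CAA UGA UAC GUU AGU — no AUG→stop ORF.
ORFs ≥ 12 nucleotides: frame 2 17–28 (12 nucleotides). Count = 1.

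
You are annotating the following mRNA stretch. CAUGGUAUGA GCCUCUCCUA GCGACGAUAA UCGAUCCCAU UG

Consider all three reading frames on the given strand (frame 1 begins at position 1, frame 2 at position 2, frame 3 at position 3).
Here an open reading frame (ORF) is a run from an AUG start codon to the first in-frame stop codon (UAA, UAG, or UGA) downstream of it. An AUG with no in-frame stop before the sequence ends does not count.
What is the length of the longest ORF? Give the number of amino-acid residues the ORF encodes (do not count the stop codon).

Frame 1: CAU GGU AUG AGC CUC UCC UAG CGA CGA UAA UCG AUC CCA UUG — AUG at 7, stop UAG at 19 → 15 nt.
Frame 2: AUG GUA UGA GCC UCU CCU AGC GAC GAU AAU CGA UCC CAU — AUG at 2, stop UGA at 8 → 9 nt.
Frame 3: UGG UAU GAG CCU CUC CUA GCG ACG AUA AUC GAU CCC AUU — no AUG→stop ORF.
Longest: frame 1, positions 7–21, 15 nt = 5 codons = 4 aa. → 4 amino acids.

4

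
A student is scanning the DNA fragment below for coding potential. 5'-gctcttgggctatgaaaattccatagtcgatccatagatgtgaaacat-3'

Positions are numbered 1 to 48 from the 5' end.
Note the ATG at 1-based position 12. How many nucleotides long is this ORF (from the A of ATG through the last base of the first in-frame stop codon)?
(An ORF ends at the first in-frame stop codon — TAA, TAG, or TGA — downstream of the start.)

Codons from position 12: ATG (12–14), AAA (15–17), ATT (18–20), CCA (21–23), TAG (24–26).
TAG is the first in-frame stop; ORF spans 12–26, 15 nucleotides.

15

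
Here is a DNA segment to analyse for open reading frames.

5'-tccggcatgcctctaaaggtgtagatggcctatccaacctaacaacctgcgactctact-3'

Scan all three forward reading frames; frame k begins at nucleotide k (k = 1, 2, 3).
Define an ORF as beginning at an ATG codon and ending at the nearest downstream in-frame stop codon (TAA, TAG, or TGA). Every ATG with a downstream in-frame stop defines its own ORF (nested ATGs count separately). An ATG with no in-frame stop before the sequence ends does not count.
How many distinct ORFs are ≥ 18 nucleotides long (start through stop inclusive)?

Frame 1: TCC GGC ATG CCT CTA AAG GTG TAG ATG GCC TAT CCA ACC TAA CAA CCT GCG ACT CTA — ATG at 7, stop TAG at 22 → 18 nt; ATG at 25, stop TAA at 40 → 18 nt.
Frame 2: CCG GCA TGC CTC TAA AGG TGT AGA TGG CCT ATC CAA CCT AAC AAC CTG CGA CTC TAC — no ATG→stop ORF.
Frame 3: CGG CAT GCC TCT AAA GGT GTA GAT GGC CTA TCC AAC CTA ACA ACC TGC GAC TCT ACT — no ATG→stop ORF.
ORFs ≥ 18 nucleotides: frame 1 7–24 (18 nucleotides), frame 1 25–42 (18 nucleotides). Count = 2.

2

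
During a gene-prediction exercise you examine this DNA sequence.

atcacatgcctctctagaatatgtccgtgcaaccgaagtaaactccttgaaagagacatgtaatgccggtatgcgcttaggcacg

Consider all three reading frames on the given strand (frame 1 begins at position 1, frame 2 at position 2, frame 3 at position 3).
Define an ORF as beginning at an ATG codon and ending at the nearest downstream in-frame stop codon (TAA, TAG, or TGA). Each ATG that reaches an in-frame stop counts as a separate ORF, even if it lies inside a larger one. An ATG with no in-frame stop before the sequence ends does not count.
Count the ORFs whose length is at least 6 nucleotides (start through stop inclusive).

Frame 1: ATC ACA TGC CTC TCT AGA ATA TGT CCG TGC AAC CGA AGT AAA CTC CTT GAA AGA GAC ATG TAA TGC CGG TAT GCG CTT AGG CAC — ATG at 58, stop TAA at 61 → 6 nt.
Frame 2: TCA CAT GCC TCT CTA GAA TAT GTC CGT GCA ACC GAA GTA AAC TCC TTG AAA GAG ACA TGT AAT GCC GGT ATG CGC TTA GGC ACG — no ATG→stop ORF.
Frame 3: CAC ATG CCT CTC TAG AAT ATG TCC GTG CAA CCG AAG TAA ACT CCT TGA AAG AGA CAT GTA ATG CCG GTA TGC GCT TAG GCA — ATG at 6, stop TAG at 15 → 12 nt; ATG at 21, stop TAA at 39 → 21 nt; ATG at 63, stop TAG at 78 → 18 nt.
ORFs ≥ 6 nucleotides: frame 1 58–63 (6 nucleotides), frame 3 6–17 (12 nucleotides), frame 3 21–41 (21 nucleotides), frame 3 63–80 (18 nucleotides). Count = 4.

4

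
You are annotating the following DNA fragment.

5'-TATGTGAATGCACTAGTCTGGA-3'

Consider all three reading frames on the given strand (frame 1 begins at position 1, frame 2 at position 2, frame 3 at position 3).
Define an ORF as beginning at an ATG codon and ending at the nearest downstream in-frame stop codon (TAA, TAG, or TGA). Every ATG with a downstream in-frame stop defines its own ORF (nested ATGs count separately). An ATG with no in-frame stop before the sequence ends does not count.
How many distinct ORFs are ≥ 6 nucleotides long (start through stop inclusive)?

2

Frame 1: TAT GTG AAT GCA CTA GTC TGG — no ATG→stop ORF.
Frame 2: ATG TGA ATG CAC TAG TCT GGA — ATG at 2, stop TGA at 5 → 6 nt; ATG at 8, stop TAG at 14 → 9 nt.
Frame 3: TGT GAA TGC ACT AGT CTG — no ATG→stop ORF.
ORFs ≥ 6 nucleotides: frame 2 2–7 (6 nucleotides), frame 2 8–16 (9 nucleotides). Count = 2.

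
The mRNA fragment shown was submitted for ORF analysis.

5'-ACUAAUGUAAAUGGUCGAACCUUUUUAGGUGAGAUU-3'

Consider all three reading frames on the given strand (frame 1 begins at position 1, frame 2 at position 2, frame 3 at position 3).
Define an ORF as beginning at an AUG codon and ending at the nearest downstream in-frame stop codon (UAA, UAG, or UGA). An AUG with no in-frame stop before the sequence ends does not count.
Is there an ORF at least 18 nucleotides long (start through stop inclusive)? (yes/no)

Frame 1: ACU AAU GUA AAU GGU CGA ACC UUU UUA GGU GAG AUU — no AUG→stop ORF.
Frame 2: CUA AUG UAA AUG GUC GAA CCU UUU UAG GUG AGA — AUG at 5, stop UAA at 8 → 6 nt; AUG at 11, stop UAG at 26 → 18 nt.
Frame 3: UAA UGU AAA UGG UCG AAC CUU UUU AGG UGA GAU — no AUG→stop ORF.
Frame 2 has an ORF of 18 nucleotides (positions 11–28) ≥ 18, so yes.

yes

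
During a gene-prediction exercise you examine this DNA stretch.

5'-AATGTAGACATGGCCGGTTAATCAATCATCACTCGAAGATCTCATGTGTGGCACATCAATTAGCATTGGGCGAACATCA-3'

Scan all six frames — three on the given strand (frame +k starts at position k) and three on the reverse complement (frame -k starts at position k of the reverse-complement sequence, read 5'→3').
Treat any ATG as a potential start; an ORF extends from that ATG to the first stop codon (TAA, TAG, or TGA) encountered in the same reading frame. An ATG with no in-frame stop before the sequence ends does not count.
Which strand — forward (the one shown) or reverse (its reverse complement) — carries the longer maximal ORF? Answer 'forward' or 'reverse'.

Reverse complement (5'→3'): TGATGTTCGCCCAATGCTAATTGATGTGCCACACATGAGATCTTCGAGTGATGATTGATTAACCGGCCATGTCTACATT
Frame +1: AAT GTA GAC ATG GCC GGT TAA TCA ATC ATC ACT CGA AGA TCT CAT GTG TGG CAC ATC AAT TAG CAT TGG GCG AAC ATC — ATG at 10, stop TAA at 19 → 12 nt.
Frame +2: ATG TAG ACA TGG CCG GTT AAT CAA TCA TCA CTC GAA GAT CTC ATG TGT GGC ACA TCA ATT AGC ATT GGG CGA ACA TCA — ATG at 2, stop TAG at 5 → 6 nt.
Frame +3: TGT AGA CAT GGC CGG TTA ATC AAT CAT CAC TCG AAG ATC TCA TGT GTG GCA CAT CAA TTA GCA TTG GGC GAA CAT — no ATG→stop ORF.
Frame -1: TGA TGT TCG CCC AAT GCT AAT TGA TGT GCC ACA CAT GAG ATC TTC GAG TGA TGA TTG ATT AAC CGG CCA TGT CTA CAT — no ATG→stop ORF.
Frame -2: GAT GTT CGC CCA ATG CTA ATT GAT GTG CCA CAC ATG AGA TCT TCG AGT GAT GAT TGA TTA ACC GGC CAT GTC TAC ATT — ATG at 14, stop TGA at 56 → 45 nt; ATG at 35, stop TGA at 56 → 24 nt.
Frame -3: ATG TTC GCC CAA TGC TAA TTG ATG TGC CAC ACA TGA GAT CTT CGA GTG ATG ATT GAT TAA CCG GCC ATG TCT ACA — ATG at 3, stop TAA at 18 → 18 nt; ATG at 24, stop TGA at 36 → 15 nt; ATG at 51, stop TAA at 60 → 12 nt.
Forward-strand max 12 nt; reverse-strand max 45 nt. The reverse strand has the longer ORF.

reverse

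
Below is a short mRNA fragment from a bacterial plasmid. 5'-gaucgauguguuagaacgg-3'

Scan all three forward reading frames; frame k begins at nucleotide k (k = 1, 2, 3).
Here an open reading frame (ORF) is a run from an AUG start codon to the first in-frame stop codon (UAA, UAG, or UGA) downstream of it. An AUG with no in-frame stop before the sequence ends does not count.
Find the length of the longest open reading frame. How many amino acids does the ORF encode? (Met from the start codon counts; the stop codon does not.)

2

Frame 1: GAU CGA UGU GUU AGA ACG — no AUG→stop ORF.
Frame 2: AUC GAU GUG UUA GAA CGG — no AUG→stop ORF.
Frame 3: UCG AUG UGU UAG AAC — AUG at 6, stop UAG at 12 → 9 nt.
Longest: frame 3, positions 6–14, 9 nt = 3 codons = 2 aa. → 2 amino acids.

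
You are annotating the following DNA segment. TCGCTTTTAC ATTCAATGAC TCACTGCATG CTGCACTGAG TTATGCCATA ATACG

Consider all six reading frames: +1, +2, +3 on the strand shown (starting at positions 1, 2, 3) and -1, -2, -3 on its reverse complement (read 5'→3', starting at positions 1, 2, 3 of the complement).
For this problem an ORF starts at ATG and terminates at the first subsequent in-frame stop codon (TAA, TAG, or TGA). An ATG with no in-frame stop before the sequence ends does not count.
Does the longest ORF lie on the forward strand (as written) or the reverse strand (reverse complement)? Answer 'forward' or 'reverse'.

Reverse complement (5'→3'): CGTATTATGGCATAACTCAGTGCAGCATGCAGTGAGTCATTGAATGTAAAAGCGA
Frame +1: TCG CTT TTA CAT TCA ATG ACT CAC TGC ATG CTG CAC TGA GTT ATG CCA TAA TAC — ATG at 16, stop TGA at 37 → 24 nt; ATG at 28, stop TGA at 37 → 12 nt; ATG at 43, stop TAA at 49 → 9 nt.
Frame +2: CGC TTT TAC ATT CAA TGA CTC ACT GCA TGC TGC ACT GAG TTA TGC CAT AAT ACG — no ATG→stop ORF.
Frame +3: GCT TTT ACA TTC AAT GAC TCA CTG CAT GCT GCA CTG AGT TAT GCC ATA ATA — no ATG→stop ORF.
Frame -1: CGT ATT ATG GCA TAA CTC AGT GCA GCA TGC AGT GAG TCA TTG AAT GTA AAA GCG — ATG at 7, stop TAA at 13 → 9 nt.
Frame -2: GTA TTA TGG CAT AAC TCA GTG CAG CAT GCA GTG AGT CAT TGA ATG TAA AAG CGA — ATG at 44, stop TAA at 47 → 6 nt.
Frame -3: TAT TAT GGC ATA ACT CAG TGC AGC ATG CAG TGA GTC ATT GAA TGT AAA AGC — ATG at 27, stop TGA at 33 → 9 nt.
Forward-strand max 24 nt; reverse-strand max 9 nt. The forward strand has the longer ORF.

forward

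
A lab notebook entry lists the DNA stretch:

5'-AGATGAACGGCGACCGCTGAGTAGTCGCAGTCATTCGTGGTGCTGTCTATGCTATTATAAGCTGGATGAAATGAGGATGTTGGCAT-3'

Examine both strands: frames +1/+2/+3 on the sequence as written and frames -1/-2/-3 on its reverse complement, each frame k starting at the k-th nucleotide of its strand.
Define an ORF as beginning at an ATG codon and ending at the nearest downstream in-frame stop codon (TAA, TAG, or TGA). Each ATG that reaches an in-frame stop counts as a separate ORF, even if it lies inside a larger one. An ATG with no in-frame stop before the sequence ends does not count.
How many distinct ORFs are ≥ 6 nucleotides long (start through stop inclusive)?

Reverse complement (5'→3'): ATGCCAACATCCTCATTTCATCCAGCTTATAATAGCATAGACAGCACCACGAATGACTGCGACTACTCAGCGGTCGCCGTTCATCT
Frame +1: AGA TGA ACG GCG ACC GCT GAG TAG TCG CAG TCA TTC GTG GTG CTG TCT ATG CTA TTA TAA GCT GGA TGA AAT GAG GAT GTT GGC — ATG at 49, stop TAA at 58 → 12 nt.
Frame +2: GAT GAA CGG CGA CCG CTG AGT AGT CGC AGT CAT TCG TGG TGC TGT CTA TGC TAT TAT AAG CTG GAT GAA ATG AGG ATG TTG GCA — no ATG→stop ORF.
Frame +3: ATG AAC GGC GAC CGC TGA GTA GTC GCA GTC ATT CGT GGT GCT GTC TAT GCT ATT ATA AGC TGG ATG AAA TGA GGA TGT TGG CAT — ATG at 3, stop TGA at 18 → 18 nt; ATG at 66, stop TGA at 72 → 9 nt.
Frame -1: ATG CCA ACA TCC TCA TTT CAT CCA GCT TAT AAT AGC ATA GAC AGC ACC ACG AAT GAC TGC GAC TAC TCA GCG GTC GCC GTT CAT — no ATG→stop ORF.
Frame -2: TGC CAA CAT CCT CAT TTC ATC CAG CTT ATA ATA GCA TAG ACA GCA CCA CGA ATG ACT GCG ACT ACT CAG CGG TCG CCG TTC ATC — no ATG→stop ORF.
Frame -3: GCC AAC ATC CTC ATT TCA TCC AGC TTA TAA TAG CAT AGA CAG CAC CAC GAA TGA CTG CGA CTA CTC AGC GGT CGC CGT TCA TCT — no ATG→stop ORF.
ORFs ≥ 6 nucleotides: frame +1 49–60 (12 nucleotides), frame +3 3–20 (18 nucleotides), frame +3 66–74 (9 nucleotides). Count = 3.

3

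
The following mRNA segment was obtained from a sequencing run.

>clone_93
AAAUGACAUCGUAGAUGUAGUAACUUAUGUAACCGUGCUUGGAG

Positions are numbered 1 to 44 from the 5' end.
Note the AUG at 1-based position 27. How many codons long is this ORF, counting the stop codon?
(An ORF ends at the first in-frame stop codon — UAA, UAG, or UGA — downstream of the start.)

Codons from position 27: AUG (27–29), UAA (30–32).
UAA is the first in-frame stop; that's 2 codons including the stop.

2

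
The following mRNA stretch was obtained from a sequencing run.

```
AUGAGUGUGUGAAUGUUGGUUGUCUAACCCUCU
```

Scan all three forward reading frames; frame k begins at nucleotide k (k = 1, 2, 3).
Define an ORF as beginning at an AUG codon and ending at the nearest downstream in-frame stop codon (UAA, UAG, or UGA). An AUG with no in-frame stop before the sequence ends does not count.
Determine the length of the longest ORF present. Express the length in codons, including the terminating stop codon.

5

Frame 1: AUG AGU GUG UGA AUG UUG GUU GUC UAA CCC UCU — AUG at 1, stop UGA at 10 → 12 nt; AUG at 13, stop UAA at 25 → 15 nt.
Frame 2: UGA GUG UGU GAA UGU UGG UUG UCU AAC CCU — no AUG→stop ORF.
Frame 3: GAG UGU GUG AAU GUU GGU UGU CUA ACC CUC — no AUG→stop ORF.
Longest: frame 1, positions 13–27, 15 nt = 5 codons = 4 aa. → 5 codons.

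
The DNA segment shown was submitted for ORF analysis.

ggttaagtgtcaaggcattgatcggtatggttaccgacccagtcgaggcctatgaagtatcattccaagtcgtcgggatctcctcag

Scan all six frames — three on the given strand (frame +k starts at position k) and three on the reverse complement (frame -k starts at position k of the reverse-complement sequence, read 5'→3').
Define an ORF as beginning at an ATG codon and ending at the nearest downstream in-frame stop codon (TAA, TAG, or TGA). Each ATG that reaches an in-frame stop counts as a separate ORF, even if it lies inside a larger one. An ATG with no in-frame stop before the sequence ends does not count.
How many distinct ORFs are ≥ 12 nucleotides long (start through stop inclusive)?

1

Reverse complement (5'→3'): CTGAGGAGATCCCGACGACTTGGAATGATACTTCATAGGCCTCGACTGGGTCGGTAACCATACCGATCAATGCCTTGACACTTAACC
Frame +1: GGT TAA GTG TCA AGG CAT TGA TCG GTA TGG TTA CCG ACC CAG TCG AGG CCT ATG AAG TAT CAT TCC AAG TCG TCG GGA TCT CCT CAG — no ATG→stop ORF.
Frame +2: GTT AAG TGT CAA GGC ATT GAT CGG TAT GGT TAC CGA CCC AGT CGA GGC CTA TGA AGT ATC ATT CCA AGT CGT CGG GAT CTC CTC — no ATG→stop ORF.
Frame +3: TTA AGT GTC AAG GCA TTG ATC GGT ATG GTT ACC GAC CCA GTC GAG GCC TAT GAA GTA TCA TTC CAA GTC GTC GGG ATC TCC TCA — no ATG→stop ORF.
Frame -1: CTG AGG AGA TCC CGA CGA CTT GGA ATG ATA CTT CAT AGG CCT CGA CTG GGT CGG TAA CCA TAC CGA TCA ATG CCT TGA CAC TTA ACC — ATG at 25, stop TAA at 55 → 33 nt; ATG at 70, stop TGA at 76 → 9 nt.
Frame -2: TGA GGA GAT CCC GAC GAC TTG GAA TGA TAC TTC ATA GGC CTC GAC TGG GTC GGT AAC CAT ACC GAT CAA TGC CTT GAC ACT TAA — no ATG→stop ORF.
Frame -3: GAG GAG ATC CCG ACG ACT TGG AAT GAT ACT TCA TAG GCC TCG ACT GGG TCG GTA ACC ATA CCG ATC AAT GCC TTG ACA CTT AAC — no ATG→stop ORF.
ORFs ≥ 12 nucleotides: frame -1 25–57 (33 nucleotides). Count = 1.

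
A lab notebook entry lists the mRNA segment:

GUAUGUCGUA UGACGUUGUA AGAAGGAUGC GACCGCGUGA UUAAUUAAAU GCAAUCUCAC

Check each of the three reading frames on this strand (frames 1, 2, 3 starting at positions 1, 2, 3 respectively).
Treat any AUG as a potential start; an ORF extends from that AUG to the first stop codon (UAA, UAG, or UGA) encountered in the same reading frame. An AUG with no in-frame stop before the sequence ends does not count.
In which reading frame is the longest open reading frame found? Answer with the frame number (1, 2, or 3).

Frame 1: GUA UGU CGU AUG ACG UUG UAA GAA GGA UGC GAC CGC GUG AUU AAU UAA AUG CAA UCU CAC — AUG at 10, stop UAA at 19 → 12 nt.
Frame 2: UAU GUC GUA UGA CGU UGU AAG AAG GAU GCG ACC GCG UGA UUA AUU AAA UGC AAU CUC — no AUG→stop ORF.
Frame 3: AUG UCG UAU GAC GUU GUA AGA AGG AUG CGA CCG CGU GAU UAA UUA AAU GCA AUC UCA — AUG at 3, stop UAA at 42 → 42 nt; AUG at 27, stop UAA at 42 → 18 nt.
Longest ORF is 42 nt in frame 3 (positions 3–44).

3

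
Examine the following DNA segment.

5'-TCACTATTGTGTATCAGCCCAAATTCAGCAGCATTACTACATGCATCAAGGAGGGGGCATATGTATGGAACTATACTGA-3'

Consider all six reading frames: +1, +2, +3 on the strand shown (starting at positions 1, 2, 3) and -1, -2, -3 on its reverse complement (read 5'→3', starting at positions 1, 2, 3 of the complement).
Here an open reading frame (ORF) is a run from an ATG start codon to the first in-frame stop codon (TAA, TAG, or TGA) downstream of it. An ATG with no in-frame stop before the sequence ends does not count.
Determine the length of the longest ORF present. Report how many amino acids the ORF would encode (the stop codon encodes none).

Reverse complement (5'→3'): TCAGTATAGTTCCATACATATGCCCCCTCCTTGATGCATGTAGTAATGCTGCTGAATTTGGGCTGATACACAATAGTGA
Frame +1: TCA CTA TTG TGT ATC AGC CCA AAT TCA GCA GCA TTA CTA CAT GCA TCA AGG AGG GGG CAT ATG TAT GGA ACT ATA CTG — no ATG→stop ORF.
Frame +2: CAC TAT TGT GTA TCA GCC CAA ATT CAG CAG CAT TAC TAC ATG CAT CAA GGA GGG GGC ATA TGT ATG GAA CTA TAC TGA — ATG at 41, stop TGA at 77 → 39 nt; ATG at 65, stop TGA at 77 → 15 nt.
Frame +3: ACT ATT GTG TAT CAG CCC AAA TTC AGC AGC ATT ACT ACA TGC ATC AAG GAG GGG GCA TAT GTA TGG AAC TAT ACT — no ATG→stop ORF.
Frame -1: TCA GTA TAG TTC CAT ACA TAT GCC CCC TCC TTG ATG CAT GTA GTA ATG CTG CTG AAT TTG GGC TGA TAC ACA ATA GTG — ATG at 34, stop TGA at 64 → 33 nt; ATG at 46, stop TGA at 64 → 21 nt.
Frame -2: CAG TAT AGT TCC ATA CAT ATG CCC CCT CCT TGA TGC ATG TAG TAA TGC TGC TGA ATT TGG GCT GAT ACA CAA TAG TGA — ATG at 20, stop TGA at 32 → 15 nt; ATG at 38, stop TAG at 41 → 6 nt.
Frame -3: AGT ATA GTT CCA TAC ATA TGC CCC CTC CTT GAT GCA TGT AGT AAT GCT GCT GAA TTT GGG CTG ATA CAC AAT AGT — no ATG→stop ORF.
Longest: frame +2, positions 41–79, 39 nt = 13 codons = 12 aa. → 12 amino acids.

12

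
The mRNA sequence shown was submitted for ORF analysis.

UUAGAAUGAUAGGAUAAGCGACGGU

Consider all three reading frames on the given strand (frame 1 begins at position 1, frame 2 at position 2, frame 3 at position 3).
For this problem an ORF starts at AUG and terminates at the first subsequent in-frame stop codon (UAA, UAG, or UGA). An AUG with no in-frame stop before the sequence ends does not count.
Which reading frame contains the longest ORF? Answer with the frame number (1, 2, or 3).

3

Frame 1: UUA GAA UGA UAG GAU AAG CGA CGG — no AUG→stop ORF.
Frame 2: UAG AAU GAU AGG AUA AGC GAC GGU — no AUG→stop ORF.
Frame 3: AGA AUG AUA GGA UAA GCG ACG — AUG at 6, stop UAA at 15 → 12 nt.
Longest ORF is 12 nt in frame 3 (positions 6–17).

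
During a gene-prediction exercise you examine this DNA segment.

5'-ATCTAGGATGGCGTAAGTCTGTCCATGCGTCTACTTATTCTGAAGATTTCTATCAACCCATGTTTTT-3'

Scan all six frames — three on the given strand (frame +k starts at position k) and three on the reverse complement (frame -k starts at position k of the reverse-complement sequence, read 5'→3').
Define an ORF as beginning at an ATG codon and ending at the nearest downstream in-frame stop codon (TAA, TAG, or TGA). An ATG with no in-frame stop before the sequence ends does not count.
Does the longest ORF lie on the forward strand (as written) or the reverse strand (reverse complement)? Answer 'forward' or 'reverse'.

reverse

Reverse complement (5'→3'): AAAAACATGGGTTGATAGAAATCTTCAGAATAAGTAGACGCATGGACAGACTTACGCCATCCTAGAT
Frame +1: ATC TAG GAT GGC GTA AGT CTG TCC ATG CGT CTA CTT ATT CTG AAG ATT TCT ATC AAC CCA TGT TTT — no ATG→stop ORF.
Frame +2: TCT AGG ATG GCG TAA GTC TGT CCA TGC GTC TAC TTA TTC TGA AGA TTT CTA TCA ACC CAT GTT TTT — ATG at 8, stop TAA at 14 → 9 nt.
Frame +3: CTA GGA TGG CGT AAG TCT GTC CAT GCG TCT ACT TAT TCT GAA GAT TTC TAT CAA CCC ATG TTT — no ATG→stop ORF.
Frame -1: AAA AAC ATG GGT TGA TAG AAA TCT TCA GAA TAA GTA GAC GCA TGG ACA GAC TTA CGC CAT CCT AGA — ATG at 7, stop TGA at 13 → 9 nt.
Frame -2: AAA ACA TGG GTT GAT AGA AAT CTT CAG AAT AAG TAG ACG CAT GGA CAG ACT TAC GCC ATC CTA GAT — no ATG→stop ORF.
Frame -3: AAA CAT GGG TTG ATA GAA ATC TTC AGA ATA AGT AGA CGC ATG GAC AGA CTT ACG CCA TCC TAG — ATG at 42, stop TAG at 63 → 24 nt.
Forward-strand max 9 nt; reverse-strand max 24 nt. The reverse strand has the longer ORF.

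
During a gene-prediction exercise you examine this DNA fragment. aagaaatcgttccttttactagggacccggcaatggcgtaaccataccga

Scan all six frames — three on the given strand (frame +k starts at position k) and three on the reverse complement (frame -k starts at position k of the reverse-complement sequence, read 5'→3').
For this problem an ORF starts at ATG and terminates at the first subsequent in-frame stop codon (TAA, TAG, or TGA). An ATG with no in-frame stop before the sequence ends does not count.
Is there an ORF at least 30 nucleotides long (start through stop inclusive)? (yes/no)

Reverse complement (5'→3'): TCGGTATGGTTACGCCATTGCCGGGTCCCTAGTAAAAGGAACGATTTCTT
Frame +1: AAG AAA TCG TTC CTT TTA CTA GGG ACC CGG CAA TGG CGT AAC CAT ACC — no ATG→stop ORF.
Frame +2: AGA AAT CGT TCC TTT TAC TAG GGA CCC GGC AAT GGC GTA ACC ATA CCG — no ATG→stop ORF.
Frame +3: GAA ATC GTT CCT TTT ACT AGG GAC CCG GCA ATG GCG TAA CCA TAC CGA — ATG at 33, stop TAA at 39 → 9 nt.
Frame -1: TCG GTA TGG TTA CGC CAT TGC CGG GTC CCT AGT AAA AGG AAC GAT TTC — no ATG→stop ORF.
Frame -2: CGG TAT GGT TAC GCC ATT GCC GGG TCC CTA GTA AAA GGA ACG ATT TCT — no ATG→stop ORF.
Frame -3: GGT ATG GTT ACG CCA TTG CCG GGT CCC TAG TAA AAG GAA CGA TTT CTT — ATG at 6, stop TAG at 30 → 27 nt.
Largest ORF found is 27 nucleotides < 30, so no.

no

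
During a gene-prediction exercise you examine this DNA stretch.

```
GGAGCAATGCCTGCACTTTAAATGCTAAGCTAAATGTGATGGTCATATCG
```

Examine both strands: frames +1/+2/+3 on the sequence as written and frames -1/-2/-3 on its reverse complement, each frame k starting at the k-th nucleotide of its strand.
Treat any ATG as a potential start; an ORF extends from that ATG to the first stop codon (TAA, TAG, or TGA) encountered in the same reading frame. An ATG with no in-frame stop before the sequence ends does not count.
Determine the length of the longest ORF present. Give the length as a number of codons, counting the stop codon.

5

Reverse complement (5'→3'): CGATATGACCATCACATTTAGCTTAGCATTTAAAGTGCAGGCATTGCTCC
Frame +1: GGA GCA ATG CCT GCA CTT TAA ATG CTA AGC TAA ATG TGA TGG TCA TAT — ATG at 7, stop TAA at 19 → 15 nt; ATG at 22, stop TAA at 31 → 12 nt; ATG at 34, stop TGA at 37 → 6 nt.
Frame +2: GAG CAA TGC CTG CAC TTT AAA TGC TAA GCT AAA TGT GAT GGT CAT ATC — no ATG→stop ORF.
Frame +3: AGC AAT GCC TGC ACT TTA AAT GCT AAG CTA AAT GTG ATG GTC ATA TCG — no ATG→stop ORF.
Frame -1: CGA TAT GAC CAT CAC ATT TAG CTT AGC ATT TAA AGT GCA GGC ATT GCT — no ATG→stop ORF.
Frame -2: GAT ATG ACC ATC ACA TTT AGC TTA GCA TTT AAA GTG CAG GCA TTG CTC — no ATG→stop ORF.
Frame -3: ATA TGA CCA TCA CAT TTA GCT TAG CAT TTA AAG TGC AGG CAT TGC TCC — no ATG→stop ORF.
Longest: frame +1, positions 7–21, 15 nt = 5 codons = 4 aa. → 5 codons.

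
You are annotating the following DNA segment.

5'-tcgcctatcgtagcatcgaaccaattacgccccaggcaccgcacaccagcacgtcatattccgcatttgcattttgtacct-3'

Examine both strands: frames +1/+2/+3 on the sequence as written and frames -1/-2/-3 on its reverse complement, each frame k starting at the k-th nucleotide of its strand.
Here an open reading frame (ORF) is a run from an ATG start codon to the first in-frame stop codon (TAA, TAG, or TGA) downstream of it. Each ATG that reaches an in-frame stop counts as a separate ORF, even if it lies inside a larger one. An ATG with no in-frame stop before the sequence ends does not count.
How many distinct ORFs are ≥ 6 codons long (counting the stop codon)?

3

Reverse complement (5'→3'): AGGTACAAAATGCAAATGCGGAATATGACGTGCTGGTGTGCGGTGCCTGGGGCGTAATTGGTTCGATGCTACGATAGGCGA
Frame +1: TCG CCT ATC GTA GCA TCG AAC CAA TTA CGC CCC AGG CAC CGC ACA CCA GCA CGT CAT ATT CCG CAT TTG CAT TTT GTA CCT — no ATG→stop ORF.
Frame +2: CGC CTA TCG TAG CAT CGA ACC AAT TAC GCC CCA GGC ACC GCA CAC CAG CAC GTC ATA TTC CGC ATT TGC ATT TTG TAC — no ATG→stop ORF.
Frame +3: GCC TAT CGT AGC ATC GAA CCA ATT ACG CCC CAG GCA CCG CAC ACC AGC ACG TCA TAT TCC GCA TTT GCA TTT TGT ACC — no ATG→stop ORF.
Frame -1: AGG TAC AAA ATG CAA ATG CGG AAT ATG ACG TGC TGG TGT GCG GTG CCT GGG GCG TAA TTG GTT CGA TGC TAC GAT AGG CGA — ATG at 10, stop TAA at 55 → 48 nt; ATG at 16, stop TAA at 55 → 42 nt; ATG at 25, stop TAA at 55 → 33 nt.
Frame -2: GGT ACA AAA TGC AAA TGC GGA ATA TGA CGT GCT GGT GTG CGG TGC CTG GGG CGT AAT TGG TTC GAT GCT ACG ATA GGC — no ATG→stop ORF.
Frame -3: GTA CAA AAT GCA AAT GCG GAA TAT GAC GTG CTG GTG TGC GGT GCC TGG GGC GTA ATT GGT TCG ATG CTA CGA TAG GCG — ATG at 66, stop TAG at 75 → 12 nt.
ORFs ≥ 6 codons: frame -1 10–57 (16 codons), frame -1 16–57 (14 codons), frame -1 25–57 (11 codons). Count = 3.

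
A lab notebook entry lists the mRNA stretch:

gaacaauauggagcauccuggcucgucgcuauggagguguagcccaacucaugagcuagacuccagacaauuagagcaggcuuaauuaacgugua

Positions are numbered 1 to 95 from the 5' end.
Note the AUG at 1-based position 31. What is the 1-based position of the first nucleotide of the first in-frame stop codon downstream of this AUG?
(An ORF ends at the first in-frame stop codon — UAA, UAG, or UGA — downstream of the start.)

40

Codons from position 31: AUG (31–33), GAG (34–36), GUG (37–39), UAG (40–42).
UAG is a stop codon; it begins at position 40.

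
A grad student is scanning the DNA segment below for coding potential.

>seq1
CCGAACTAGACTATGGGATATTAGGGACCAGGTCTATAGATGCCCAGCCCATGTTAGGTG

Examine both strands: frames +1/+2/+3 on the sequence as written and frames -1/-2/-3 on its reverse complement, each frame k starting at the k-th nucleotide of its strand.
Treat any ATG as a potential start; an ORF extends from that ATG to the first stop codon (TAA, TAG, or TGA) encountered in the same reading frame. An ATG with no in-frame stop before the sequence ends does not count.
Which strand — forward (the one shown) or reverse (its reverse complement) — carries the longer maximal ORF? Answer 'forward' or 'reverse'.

Reverse complement (5'→3'): CACCTAACATGGGCTGGGCATCTATAGACCTGGTCCCTAATATCCCATAGTCTAGTTCGG
Frame +1: CCG AAC TAG ACT ATG GGA TAT TAG GGA CCA GGT CTA TAG ATG CCC AGC CCA TGT TAG GTG — ATG at 13, stop TAG at 22 → 12 nt; ATG at 40, stop TAG at 55 → 18 nt.
Frame +2: CGA ACT AGA CTA TGG GAT ATT AGG GAC CAG GTC TAT AGA TGC CCA GCC CAT GTT AGG — no ATG→stop ORF.
Frame +3: GAA CTA GAC TAT GGG ATA TTA GGG ACC AGG TCT ATA GAT GCC CAG CCC ATG TTA GGT — no ATG→stop ORF.
Frame -1: CAC CTA ACA TGG GCT GGG CAT CTA TAG ACC TGG TCC CTA ATA TCC CAT AGT CTA GTT CGG — no ATG→stop ORF.
Frame -2: ACC TAA CAT GGG CTG GGC ATC TAT AGA CCT GGT CCC TAA TAT CCC ATA GTC TAG TTC — no ATG→stop ORF.
Frame -3: CCT AAC ATG GGC TGG GCA TCT ATA GAC CTG GTC CCT AAT ATC CCA TAG TCT AGT TCG — ATG at 9, stop TAG at 48 → 42 nt.
Forward-strand max 18 nt; reverse-strand max 42 nt. The reverse strand has the longer ORF.

reverse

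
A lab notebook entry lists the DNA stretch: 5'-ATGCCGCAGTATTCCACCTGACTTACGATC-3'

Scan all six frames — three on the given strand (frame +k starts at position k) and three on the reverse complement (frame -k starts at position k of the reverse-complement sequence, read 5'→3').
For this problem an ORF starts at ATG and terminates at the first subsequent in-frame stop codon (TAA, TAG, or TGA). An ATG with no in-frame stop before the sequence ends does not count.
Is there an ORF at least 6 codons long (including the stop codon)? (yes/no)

yes

Reverse complement (5'→3'): GATCGTAAGTCAGGTGGAATACTGCGGCAT
Frame +1: ATG CCG CAG TAT TCC ACC TGA CTT ACG ATC — ATG at 1, stop TGA at 19 → 21 nt.
Frame +2: TGC CGC AGT ATT CCA CCT GAC TTA CGA — no ATG→stop ORF.
Frame +3: GCC GCA GTA TTC CAC CTG ACT TAC GAT — no ATG→stop ORF.
Frame -1: GAT CGT AAG TCA GGT GGA ATA CTG CGG CAT — no ATG→stop ORF.
Frame -2: ATC GTA AGT CAG GTG GAA TAC TGC GGC — no ATG→stop ORF.
Frame -3: TCG TAA GTC AGG TGG AAT ACT GCG GCA — no ATG→stop ORF.
Frame +1 has an ORF of 7 codons (positions 1–21) ≥ 6, so yes.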